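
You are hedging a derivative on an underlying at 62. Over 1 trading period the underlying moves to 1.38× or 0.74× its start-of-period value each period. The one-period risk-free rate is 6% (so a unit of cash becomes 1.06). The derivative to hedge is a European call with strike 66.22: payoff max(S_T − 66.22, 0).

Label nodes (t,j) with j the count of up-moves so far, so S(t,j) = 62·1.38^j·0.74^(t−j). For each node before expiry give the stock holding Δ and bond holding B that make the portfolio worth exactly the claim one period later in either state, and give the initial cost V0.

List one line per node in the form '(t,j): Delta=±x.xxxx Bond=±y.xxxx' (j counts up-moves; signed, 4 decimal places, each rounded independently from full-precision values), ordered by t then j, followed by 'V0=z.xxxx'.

(0,0): Delta=0.4874 Bond=-21.0961
V0=9.1226

The replicating-portfolio and risk-neutral prices coincide; use p* = (1.06−0.74)/(1.38−0.74) = 0.5000 for the latter.
At expiry t=1: V(1,0)=0.0000, V(1,1)=19.3400
Node (0,0) S=62.0000: V=(p*·19.3400+(1−p*)·0.0000)/1.06=9.1226; Δ=(19.3400−0.0000)/(85.5600−45.8800)=0.4874; B=V−Δ·S=-21.0961
Each (Δ,B) replicates both successor values, so the strategy is self-financing and V0 is arbitrage-free.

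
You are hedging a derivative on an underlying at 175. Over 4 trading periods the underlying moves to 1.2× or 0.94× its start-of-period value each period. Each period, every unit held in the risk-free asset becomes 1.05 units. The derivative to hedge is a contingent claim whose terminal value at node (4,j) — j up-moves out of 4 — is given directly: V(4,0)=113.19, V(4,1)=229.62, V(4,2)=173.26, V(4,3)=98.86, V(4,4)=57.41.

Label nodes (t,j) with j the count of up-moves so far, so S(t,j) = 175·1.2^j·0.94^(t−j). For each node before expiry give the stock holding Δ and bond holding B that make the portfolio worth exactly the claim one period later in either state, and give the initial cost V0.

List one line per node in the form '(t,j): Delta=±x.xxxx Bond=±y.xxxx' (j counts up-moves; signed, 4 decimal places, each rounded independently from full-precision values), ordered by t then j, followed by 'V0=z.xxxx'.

(0,0): Delta=-0.5248 Bond=230.2163
(1,0): Delta=-0.0441 Bond=162.6525
(1,1): Delta=-1.0382 Bond=349.5562
(2,0): Delta=1.0264 Bond=5.2669
(2,1): Delta=-1.1875 Bond=396.4918
(2,2): Delta=-0.8788 Bond=326.8643
(3,0): Delta=3.0808 Bond=-293.0945
(3,1): Delta=-1.1682 Bond=412.7458
(3,2): Delta=-1.2080 Bond=421.1853
(3,3): Delta=-0.5272 Bond=236.8740
V0=138.3839

The replicating-portfolio and risk-neutral prices coincide; use p* = (1.05−0.94)/(1.2−0.94) = 0.4231 for the latter.
At expiry t=4: V(4,0)=113.1900, V(4,1)=229.6200, V(4,2)=173.2600, V(4,3)=98.8600, V(4,4)=57.4100
Node (3,0) S=145.3522: V=(p*·229.6200+(1−p*)·113.1900)/1.05=154.7132; Δ=(229.6200−113.1900)/(174.4226−136.6311)=3.0808; B=V−Δ·S=-293.0945
Node (3,1) S=185.5560: V=(p*·173.2600+(1−p*)·229.6200)/1.05=195.9766; Δ=(173.2600−229.6200)/(222.6672−174.4226)=-1.1682; B=V−Δ·S=412.7458
Node (3,2) S=236.8800: V=(p*·98.8600+(1−p*)·173.2600)/1.05=135.0315; Δ=(98.8600−173.2600)/(284.2560−222.6672)=-1.2080; B=V−Δ·S=421.1853
Node (3,3) S=302.4000: V=(p*·57.4100+(1−p*)·98.8600)/1.05=77.4509; Δ=(57.4100−98.8600)/(362.8800−284.2560)=-0.5272; B=V−Δ·S=236.8740
Node (2,0) S=154.6300: V=(p*·195.9766+(1−p*)·154.7132)/1.05=163.9722; Δ=(195.9766−154.7132)/(185.5560−145.3522)=1.0264; B=V−Δ·S=5.2669
Node (2,1) S=197.4000: V=(p*·135.0315+(1−p*)·195.9766)/1.05=162.0877; Δ=(135.0315−195.9766)/(236.8800−185.5560)=-1.1875; B=V−Δ·S=396.4918
Node (2,2) S=252.0000: V=(p*·77.4509+(1−p*)·135.0315)/1.05=105.4005; Δ=(77.4509−135.0315)/(302.4000−236.8800)=-0.8788; B=V−Δ·S=326.8643
Node (1,0) S=164.5000: V=(p*·162.0877+(1−p*)·163.9722)/1.05=155.4047; Δ=(162.0877−163.9722)/(197.4000−154.6300)=-0.0441; B=V−Δ·S=162.6525
Node (1,1) S=210.0000: V=(p*·105.4005+(1−p*)·162.0877)/1.05=131.5282; Δ=(105.4005−162.0877)/(252.0000−197.4000)=-1.0382; B=V−Δ·S=349.5562
Node (0,0) S=175.0000: V=(p*·131.5282+(1−p*)·155.4047)/1.05=138.3839; Δ=(131.5282−155.4047)/(210.0000−164.5000)=-0.5248; B=V−Δ·S=230.2163
The time-0 hedge costs 138.3839, which is the no-arbitrage price.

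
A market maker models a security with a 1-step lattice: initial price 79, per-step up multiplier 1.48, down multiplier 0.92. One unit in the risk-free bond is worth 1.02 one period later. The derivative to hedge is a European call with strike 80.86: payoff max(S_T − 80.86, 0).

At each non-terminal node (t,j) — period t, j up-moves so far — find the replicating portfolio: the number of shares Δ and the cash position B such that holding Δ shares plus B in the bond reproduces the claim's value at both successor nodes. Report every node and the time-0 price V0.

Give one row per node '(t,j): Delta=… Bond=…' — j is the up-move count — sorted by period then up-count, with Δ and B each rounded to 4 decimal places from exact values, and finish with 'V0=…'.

(0,0): Delta=0.8151 Bond=-58.0798
V0=6.3130

The replicating-portfolio and risk-neutral prices coincide; use p* = (1.02−0.92)/(1.48−0.92) = 0.1786 for the latter.
Terminal values V(1,·): V(1,0)=0.0000, V(1,1)=36.0600
  t=0,j=0: stock 79.0000 → up 116.9200 (V=36.0600), down 72.6800 (V=0.0000). Price 6.3130; hedge Δ=0.8151, bond B=-58.0798.
The time-0 hedge costs 6.3130, which is the no-arbitrage price.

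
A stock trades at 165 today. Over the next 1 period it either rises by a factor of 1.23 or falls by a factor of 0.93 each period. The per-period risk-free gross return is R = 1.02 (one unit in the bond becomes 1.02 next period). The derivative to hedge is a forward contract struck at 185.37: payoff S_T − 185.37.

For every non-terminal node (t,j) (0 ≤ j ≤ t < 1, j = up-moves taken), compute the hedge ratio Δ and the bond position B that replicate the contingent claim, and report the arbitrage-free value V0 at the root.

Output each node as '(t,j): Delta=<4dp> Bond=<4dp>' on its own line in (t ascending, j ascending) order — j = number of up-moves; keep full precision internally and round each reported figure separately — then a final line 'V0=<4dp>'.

(0,0): Delta=1.0000 Bond=-181.7353
V0=-16.7353

No-arbitrage ⇒ martingale measure with p* = (R−d)/(u−d) = 0.3000.
Terminal values V(1,·): V(1,0)=-31.9200, V(1,1)=17.5800
Node (0,0) S=165.0000: V=(p*·17.5800+(1−p*)·-31.9200)/1.02=-16.7353; Δ=(17.5800−-31.9200)/(202.9500−153.4500)=1.0000; B=V−Δ·S=-181.7353
Self-financing check: at every node Δ·S+B equals the discounted successor values.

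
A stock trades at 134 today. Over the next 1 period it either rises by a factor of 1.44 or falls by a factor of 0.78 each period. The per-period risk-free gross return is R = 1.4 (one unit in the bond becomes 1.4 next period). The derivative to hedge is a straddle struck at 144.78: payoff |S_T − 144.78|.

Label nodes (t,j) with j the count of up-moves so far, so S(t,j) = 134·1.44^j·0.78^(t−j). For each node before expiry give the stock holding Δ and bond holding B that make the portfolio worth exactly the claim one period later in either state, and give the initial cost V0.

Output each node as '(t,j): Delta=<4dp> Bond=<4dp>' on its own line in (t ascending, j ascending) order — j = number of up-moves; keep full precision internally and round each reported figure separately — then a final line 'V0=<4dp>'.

(0,0): Delta=0.0896 Bond=22.0714
V0=34.0714

Risk-neutral probability p* = (R−d)/(u−d) = (1.4−0.78)/(1.44−0.78) = 0.9394.
Terminal values V(1,·): V(1,0)=40.2600, V(1,1)=48.1800
(0,0): S=134.0000. Δ = (V_up−V_dn)/(S_up−S_dn) = (48.1800−40.2600)/(192.9600−104.5200) = 0.0896. V = [p*·48.1800 + (1−p*)·40.2600]/1.4 = 34.0714. B = V − Δ·S = 22.0714.
The time-0 hedge costs 34.0714, which is the no-arbitrage price.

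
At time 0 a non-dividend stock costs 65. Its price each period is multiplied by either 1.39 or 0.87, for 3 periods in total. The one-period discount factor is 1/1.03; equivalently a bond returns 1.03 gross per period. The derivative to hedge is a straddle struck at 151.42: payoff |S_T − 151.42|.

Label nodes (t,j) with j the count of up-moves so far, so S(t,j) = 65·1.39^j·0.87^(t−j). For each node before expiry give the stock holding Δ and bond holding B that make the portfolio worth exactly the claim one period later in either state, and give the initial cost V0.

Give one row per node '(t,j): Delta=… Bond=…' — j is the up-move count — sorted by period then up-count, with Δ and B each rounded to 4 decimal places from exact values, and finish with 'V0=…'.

(0,0): Delta=-0.8778 Bond=131.8606
(1,0): Delta=-1.0000 Bond=142.7279
(1,1): Delta=-0.7057 Bond=120.2658
(2,0): Delta=-1.0000 Bond=147.0097
(2,1): Delta=-1.0000 Bond=147.0097
(2,2): Delta=-0.2912 Bond=71.8179
V0=74.8048

Risk-neutral probability p* = (R−d)/(u−d) = (1.03−0.87)/(1.39−0.87) = 0.3077.
At expiry t=3: V(3,0)=108.6173, V(3,1)=83.0341, V(3,2)=42.1597, V(3,3)=23.1452
Node (2,0) S=49.1985: V=(p*·83.0341+(1−p*)·108.6173)/1.03=97.8112; Δ=(83.0341−108.6173)/(68.3859−42.8027)=-1.0000; B=V−Δ·S=147.0097
Node (2,1) S=78.6045: V=(p*·42.1597+(1−p*)·83.0341)/1.03=68.4052; Δ=(42.1597−83.0341)/(109.2603−68.3859)=-1.0000; B=V−Δ·S=147.0097
Node (2,2) S=125.5865: V=(p*·23.1452+(1−p*)·42.1597)/1.03=35.2516; Δ=(23.1452−42.1597)/(174.5652−109.2603)=-0.2912; B=V−Δ·S=71.8179
Node (1,0) S=56.5500: V=(p*·68.4052+(1−p*)·97.8112)/1.03=86.1779; Δ=(68.4052−97.8112)/(78.6045−49.1985)=-1.0000; B=V−Δ·S=142.7279
Node (1,1) S=90.3500: V=(p*·35.2516+(1−p*)·68.4052)/1.03=56.5088; Δ=(35.2516−68.4052)/(125.5865−78.6045)=-0.7057; B=V−Δ·S=120.2658
Node (0,0) S=65.0000: V=(p*·56.5088+(1−p*)·86.1779)/1.03=74.8048; Δ=(56.5088−86.1779)/(90.3500−56.5500)=-0.8778; B=V−Δ·S=131.8606
Self-financing check: at every node Δ·S+B equals the discounted successor values.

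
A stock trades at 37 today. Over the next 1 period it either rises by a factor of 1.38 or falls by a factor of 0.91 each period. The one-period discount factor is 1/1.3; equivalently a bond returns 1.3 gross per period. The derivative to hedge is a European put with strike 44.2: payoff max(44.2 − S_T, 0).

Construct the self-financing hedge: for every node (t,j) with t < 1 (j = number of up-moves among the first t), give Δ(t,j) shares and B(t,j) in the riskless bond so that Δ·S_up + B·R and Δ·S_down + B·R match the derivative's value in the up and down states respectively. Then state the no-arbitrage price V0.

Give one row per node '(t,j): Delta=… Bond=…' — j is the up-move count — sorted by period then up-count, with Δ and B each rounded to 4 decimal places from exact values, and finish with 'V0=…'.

The replicating-portfolio and risk-neutral prices coincide; use p* = (1.3−0.91)/(1.38−0.91) = 0.8298 for the latter.
At expiry t=1: V(1,0)=10.5300, V(1,1)=0.0000
  t=0,j=0: stock 37.0000 → up 51.0600 (V=0.0000), down 33.6700 (V=10.5300). Price 1.3787; hedge Δ=-0.6055, bond B=23.7830.
Each (Δ,B) replicates both successor values, so the strategy is self-financing and V0 is arbitrage-free.

(0,0): Delta=-0.6055 Bond=23.7830
V0=1.3787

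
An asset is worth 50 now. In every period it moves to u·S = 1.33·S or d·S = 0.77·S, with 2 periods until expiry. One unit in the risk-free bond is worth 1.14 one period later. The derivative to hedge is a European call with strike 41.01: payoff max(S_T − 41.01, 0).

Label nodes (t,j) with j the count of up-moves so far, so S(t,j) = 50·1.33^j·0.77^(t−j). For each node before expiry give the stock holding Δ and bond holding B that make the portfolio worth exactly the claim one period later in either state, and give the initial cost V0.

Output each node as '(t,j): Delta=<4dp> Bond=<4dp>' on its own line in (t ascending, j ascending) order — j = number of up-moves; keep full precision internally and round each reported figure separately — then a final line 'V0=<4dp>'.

Under the risk-neutral measure, an up-move has probability p* = (R−d)/(u−d) = 0.6607 and values discount at R = 1.14.
Terminal payoffs: V(2,0)=0.0000, V(2,1)=10.1950, V(2,2)=47.4350
  t=1,j=0: stock 38.5000 → up 51.2050 (V=10.1950), down 29.6450 (V=0.0000). Price 5.9088; hedge Δ=0.4729, bond B=-12.2966.
  t=1,j=1: stock 66.5000 → up 88.4450 (V=47.4350), down 51.2050 (V=10.1950). Price 30.5263; hedge Δ=1.0000, bond B=-35.9737.
  t=0,j=0: stock 50.0000 → up 66.5000 (V=30.5263), down 38.5000 (V=5.9088). Price 19.4508; hedge Δ=0.8792, bond B=-24.5091.
Each (Δ,B) replicates both successor values, so the strategy is self-financing and V0 is arbitrage-free.

(0,0): Delta=0.8792 Bond=-24.5091
(1,0): Delta=0.4729 Bond=-12.2966
(1,1): Delta=1.0000 Bond=-35.9737
V0=19.4508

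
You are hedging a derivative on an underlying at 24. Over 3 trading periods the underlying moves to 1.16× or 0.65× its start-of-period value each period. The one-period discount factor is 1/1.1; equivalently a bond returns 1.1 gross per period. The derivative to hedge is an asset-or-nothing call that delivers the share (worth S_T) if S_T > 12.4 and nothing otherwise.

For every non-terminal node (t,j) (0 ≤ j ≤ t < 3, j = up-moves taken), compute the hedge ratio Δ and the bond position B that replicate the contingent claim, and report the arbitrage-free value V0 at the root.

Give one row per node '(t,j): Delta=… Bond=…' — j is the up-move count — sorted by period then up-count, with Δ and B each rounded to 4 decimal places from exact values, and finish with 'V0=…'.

Risk-neutral probability p* = (R−d)/(u−d) = (1.1−0.65)/(1.16−0.65) = 0.8824.
Terminal payoffs: V(3,0)=0.0000, V(3,1)=0.0000, V(3,2)=20.9914, V(3,3)=37.4615
Node (2,0) S=10.1400: V=(p*·0.0000+(1−p*)·0.0000)/1.1=0.0000; Δ=(0.0000−0.0000)/(11.7624−6.5910)=0.0000; B=V−Δ·S=0.0000
Node (2,1) S=18.0960: V=(p*·20.9914+(1−p*)·0.0000)/1.1=16.8380; Δ=(20.9914−0.0000)/(20.9914−11.7624)=2.2745; B=V−Δ·S=-24.3215
Node (2,2) S=32.2944: V=(p*·37.4615+(1−p*)·20.9914)/1.1=32.2944; Δ=(37.4615−20.9914)/(37.4615−20.9914)=1.0000; B=V−Δ·S=0.0000
Node (1,0) S=15.6000: V=(p*·16.8380+(1−p*)·0.0000)/1.1=13.5064; Δ=(16.8380−0.0000)/(18.0960−10.1400)=2.1164; B=V−Δ·S=-19.5093
Node (1,1) S=27.8400: V=(p*·32.2944+(1−p*)·16.8380)/1.1=27.7055; Δ=(32.2944−16.8380)/(32.2944−18.0960)=1.0886; B=V−Δ·S=-2.6012
Node (0,0) S=24.0000: V=(p*·27.7055+(1−p*)·13.5064)/1.1=23.6682; Δ=(27.7055−13.5064)/(27.8400−15.6000)=1.1601; B=V−Δ·S=-4.1731
Self-financing check: at every node Δ·S+B equals the discounted successor values.

(0,0): Delta=1.1601 Bond=-4.1731
(1,0): Delta=2.1164 Bond=-19.5093
(1,1): Delta=1.0886 Bond=-2.6012
(2,0): Delta=0.0000 Bond=0.0000
(2,1): Delta=2.2745 Bond=-24.3215
(2,2): Delta=1.0000 Bond=0.0000
V0=23.6682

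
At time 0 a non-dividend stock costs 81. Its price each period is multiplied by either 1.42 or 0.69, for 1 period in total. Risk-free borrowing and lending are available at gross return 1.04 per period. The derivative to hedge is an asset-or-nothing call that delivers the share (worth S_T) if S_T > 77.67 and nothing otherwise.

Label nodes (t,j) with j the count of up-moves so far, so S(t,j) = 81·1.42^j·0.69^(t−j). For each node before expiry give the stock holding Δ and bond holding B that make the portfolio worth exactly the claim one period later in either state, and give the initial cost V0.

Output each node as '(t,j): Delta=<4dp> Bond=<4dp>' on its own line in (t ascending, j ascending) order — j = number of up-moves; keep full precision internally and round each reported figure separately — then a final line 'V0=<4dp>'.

(0,0): Delta=1.9452 Bond=-104.5361
V0=53.0256

No-arbitrage ⇒ martingale measure with p* = (R−d)/(u−d) = 0.4795.
Terminal payoffs: V(1,0)=0.0000, V(1,1)=115.0200
Node (0,0) S=81.0000: V=(p*·115.0200+(1−p*)·0.0000)/1.04=53.0256; Δ=(115.0200−0.0000)/(115.0200−55.8900)=1.9452; B=V−Δ·S=-104.5361
The time-0 hedge costs 53.0256, which is the no-arbitrage price.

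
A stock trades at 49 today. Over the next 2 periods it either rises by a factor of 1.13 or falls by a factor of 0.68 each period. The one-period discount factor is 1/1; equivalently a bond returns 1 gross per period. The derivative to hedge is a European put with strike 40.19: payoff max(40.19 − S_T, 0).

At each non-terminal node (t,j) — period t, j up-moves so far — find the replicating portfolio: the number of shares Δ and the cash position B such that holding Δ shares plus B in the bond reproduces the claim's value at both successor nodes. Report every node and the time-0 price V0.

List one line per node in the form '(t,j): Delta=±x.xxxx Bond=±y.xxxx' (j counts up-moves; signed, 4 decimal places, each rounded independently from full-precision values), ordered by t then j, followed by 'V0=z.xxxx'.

No-arbitrage ⇒ martingale measure with p* = (R−d)/(u−d) = 0.7111.
Terminal values V(2,·): V(2,0)=17.5324, V(2,1)=2.5384, V(2,2)=0.0000
Node (1,0) S=33.3200: V=(p*·2.5384+(1−p*)·17.5324)/1=6.8700; Δ=(2.5384−17.5324)/(37.6516−22.6576)=-1.0000; B=V−Δ·S=40.1900
Node (1,1) S=55.3700: V=(p*·0.0000+(1−p*)·2.5384)/1=0.7333; Δ=(0.0000−2.5384)/(62.5681−37.6516)=-0.1019; B=V−Δ·S=6.3742
Node (0,0) S=49.0000: V=(p*·0.7333+(1−p*)·6.8700)/1=2.5061; Δ=(0.7333−6.8700)/(55.3700−33.3200)=-0.2783; B=V−Δ·S=16.1432
Root portfolio cost Δ·49+B reproduces V0=2.5061.

(0,0): Delta=-0.2783 Bond=16.1432
(1,0): Delta=-1.0000 Bond=40.1900
(1,1): Delta=-0.1019 Bond=6.3742
V0=2.5061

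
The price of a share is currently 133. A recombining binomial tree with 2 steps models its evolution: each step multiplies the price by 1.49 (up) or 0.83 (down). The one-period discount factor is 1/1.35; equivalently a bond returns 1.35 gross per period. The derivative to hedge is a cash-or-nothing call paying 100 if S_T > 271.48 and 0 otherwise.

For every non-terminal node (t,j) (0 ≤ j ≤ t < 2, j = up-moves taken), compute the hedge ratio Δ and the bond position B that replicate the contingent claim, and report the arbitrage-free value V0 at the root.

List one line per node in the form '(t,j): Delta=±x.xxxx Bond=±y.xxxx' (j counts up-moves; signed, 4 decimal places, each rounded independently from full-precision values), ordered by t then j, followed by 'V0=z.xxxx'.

(0,0): Delta=0.6649 Bond=-54.3658
(1,0): Delta=0.0000 Bond=0.0000
(1,1): Delta=0.7646 Bond=-93.1538
V0=34.0605

Under the risk-neutral measure, an up-move has probability p* = (R−d)/(u−d) = 0.7879 and values discount at R = 1.35.
Terminal values V(2,·): V(2,0)=0.0000, V(2,1)=0.0000, V(2,2)=100.0000
Node (1,0) S=110.3900: V=(p*·0.0000+(1−p*)·0.0000)/1.35=0.0000; Δ=(0.0000−0.0000)/(164.4811−91.6237)=0.0000; B=V−Δ·S=0.0000
Node (1,1) S=198.1700: V=(p*·100.0000+(1−p*)·0.0000)/1.35=58.3614; Δ=(100.0000−0.0000)/(295.2733−164.4811)=0.7646; B=V−Δ·S=-93.1538
Node (0,0) S=133.0000: V=(p*·58.3614+(1−p*)·0.0000)/1.35=34.0605; Δ=(58.3614−0.0000)/(198.1700−110.3900)=0.6649; B=V−Δ·S=-54.3658
Self-financing check: at every node Δ·S+B equals the discounted successor values.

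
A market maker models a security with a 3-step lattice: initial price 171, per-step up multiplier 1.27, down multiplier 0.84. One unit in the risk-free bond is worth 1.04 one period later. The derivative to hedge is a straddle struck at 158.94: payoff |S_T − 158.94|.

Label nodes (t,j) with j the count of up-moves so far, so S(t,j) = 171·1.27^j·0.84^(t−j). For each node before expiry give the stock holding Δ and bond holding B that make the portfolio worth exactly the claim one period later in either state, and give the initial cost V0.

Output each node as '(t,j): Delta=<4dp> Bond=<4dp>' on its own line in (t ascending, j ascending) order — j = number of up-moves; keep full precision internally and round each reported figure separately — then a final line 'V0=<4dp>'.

(0,0): Delta=0.5553 Bond=-45.5408
(1,0): Delta=0.0533 Bond=24.7434
(1,1): Delta=0.9372 Bond=-130.2841
(2,0): Delta=-1.0000 Bond=152.8269
(2,1): Delta=0.8545 Bond=-120.4246
(2,2): Delta=1.0000 Bond=-152.8269
V0=49.4210

The replicating-portfolio and risk-neutral prices coincide; use p* = (1.04−0.84)/(1.27−0.84) = 0.4651 for the latter.
At expiry t=3: V(3,0)=57.5876, V(3,1)=5.7048, V(3,2)=72.7370, V(3,3)=191.3335
Node (2,0) S=120.6576: V=(p*·5.7048+(1−p*)·57.5876)/1.04=32.1693; Δ=(5.7048−57.5876)/(153.2352−101.3524)=-1.0000; B=V−Δ·S=152.8269
Node (2,1) S=182.4228: V=(p*·72.7370+(1−p*)·5.7048)/1.04=35.4640; Δ=(72.7370−5.7048)/(231.6770−153.2352)=0.8545; B=V−Δ·S=-120.4246
Node (2,2) S=275.8059: V=(p*·191.3335+(1−p*)·72.7370)/1.04=122.9790; Δ=(191.3335−72.7370)/(350.2735−231.6770)=1.0000; B=V−Δ·S=-152.8269
Node (1,0) S=143.6400: V=(p*·35.4640+(1−p*)·32.1693)/1.04=32.4055; Δ=(35.4640−32.1693)/(182.4228−120.6576)=0.0533; B=V−Δ·S=24.7434
Node (1,1) S=217.1700: V=(p*·122.9790+(1−p*)·35.4640)/1.04=73.2391; Δ=(122.9790−35.4640)/(275.8059−182.4228)=0.9372; B=V−Δ·S=-130.2841
Node (0,0) S=171.0000: V=(p*·73.2391+(1−p*)·32.4055)/1.04=49.4210; Δ=(73.2391−32.4055)/(217.1700−143.6400)=0.5553; B=V−Δ·S=-45.5408
The time-0 hedge costs 49.4210, which is the no-arbitrage price.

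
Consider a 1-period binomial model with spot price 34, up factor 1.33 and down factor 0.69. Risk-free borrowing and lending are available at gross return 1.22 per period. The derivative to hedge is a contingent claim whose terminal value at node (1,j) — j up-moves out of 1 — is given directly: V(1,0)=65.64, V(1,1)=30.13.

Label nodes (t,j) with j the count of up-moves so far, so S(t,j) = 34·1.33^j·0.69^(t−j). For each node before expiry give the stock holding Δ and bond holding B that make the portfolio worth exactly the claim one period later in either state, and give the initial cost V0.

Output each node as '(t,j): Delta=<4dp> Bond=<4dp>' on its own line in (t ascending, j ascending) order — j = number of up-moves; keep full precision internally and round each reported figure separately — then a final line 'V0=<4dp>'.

Since d<R<u, set p* = (R−d)/(u−d) = 0.8281; price each node as the discounted p*-expectation of its children.
At expiry t=1: V(1,0)=65.6400, V(1,1)=30.1300
(0,0): S=34.0000. Δ = (V_up−V_dn)/(S_up−S_dn) = (30.1300−65.6400)/(45.2200−23.4600) = -1.6319. V = [p*·30.1300 + (1−p*)·65.6400]/1.22 = 29.6994. B = V − Δ·S = 85.1838.
The time-0 hedge costs 29.6994, which is the no-arbitrage price.

(0,0): Delta=-1.6319 Bond=85.1838
V0=29.6994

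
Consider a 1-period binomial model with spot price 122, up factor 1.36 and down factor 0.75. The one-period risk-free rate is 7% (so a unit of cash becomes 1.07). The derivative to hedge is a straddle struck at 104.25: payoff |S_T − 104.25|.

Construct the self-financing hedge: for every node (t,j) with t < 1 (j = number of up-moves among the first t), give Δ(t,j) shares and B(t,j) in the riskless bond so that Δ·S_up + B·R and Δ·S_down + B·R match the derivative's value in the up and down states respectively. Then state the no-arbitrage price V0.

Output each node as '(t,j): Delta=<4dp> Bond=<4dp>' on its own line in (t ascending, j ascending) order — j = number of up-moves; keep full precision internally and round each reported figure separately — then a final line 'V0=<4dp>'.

The replicating-portfolio and risk-neutral prices coincide; use p* = (1.07−0.75)/(1.36−0.75) = 0.5246 for the latter.
Terminal values V(1,·): V(1,0)=12.7500, V(1,1)=61.6700
(0,0): S=122.0000. Δ = (V_up−V_dn)/(S_up−S_dn) = (61.6700−12.7500)/(165.9200−91.5000) = 0.6574. V = [p*·61.6700 + (1−p*)·12.7500]/1.07 = 35.9000. B = V − Δ·S = -44.2968.
The time-0 hedge costs 35.9000, which is the no-arbitrage price.

(0,0): Delta=0.6574 Bond=-44.2968
V0=35.9000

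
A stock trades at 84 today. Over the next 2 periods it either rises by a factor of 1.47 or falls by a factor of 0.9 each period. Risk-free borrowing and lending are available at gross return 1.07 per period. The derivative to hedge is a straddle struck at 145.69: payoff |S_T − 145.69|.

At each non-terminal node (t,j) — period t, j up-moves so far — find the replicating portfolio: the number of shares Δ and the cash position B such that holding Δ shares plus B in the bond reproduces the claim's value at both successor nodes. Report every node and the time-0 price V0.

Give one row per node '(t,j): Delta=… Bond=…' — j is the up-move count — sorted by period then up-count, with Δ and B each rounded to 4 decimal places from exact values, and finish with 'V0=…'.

(0,0): Delta=-0.5829 Bond=97.7801
(1,0): Delta=-1.0000 Bond=136.1589
(1,1): Delta=0.0180 Bond=30.4267
V0=48.8181

The replicating-portfolio and risk-neutral prices coincide; use p* = (1.07−0.9)/(1.47−0.9) = 0.2982 for the latter.
Terminal values V(2,·): V(2,0)=77.6500, V(2,1)=34.5580, V(2,2)=35.8256
  t=1,j=0: stock 75.6000 → up 111.1320 (V=34.5580), down 68.0400 (V=77.6500). Price 60.5589; hedge Δ=-1.0000, bond B=136.1589.
  t=1,j=1: stock 123.4800 → up 181.5156 (V=35.8256), down 111.1320 (V=34.5580). Price 32.6505; hedge Δ=0.0180, bond B=30.4267.
  t=0,j=0: stock 84.0000 → up 123.4800 (V=32.6505), down 75.6000 (V=60.5589). Price 48.8181; hedge Δ=-0.5829, bond B=97.7801.
Check: Δ(0,0)·S0 + B(0,0) = 48.8181 = V0.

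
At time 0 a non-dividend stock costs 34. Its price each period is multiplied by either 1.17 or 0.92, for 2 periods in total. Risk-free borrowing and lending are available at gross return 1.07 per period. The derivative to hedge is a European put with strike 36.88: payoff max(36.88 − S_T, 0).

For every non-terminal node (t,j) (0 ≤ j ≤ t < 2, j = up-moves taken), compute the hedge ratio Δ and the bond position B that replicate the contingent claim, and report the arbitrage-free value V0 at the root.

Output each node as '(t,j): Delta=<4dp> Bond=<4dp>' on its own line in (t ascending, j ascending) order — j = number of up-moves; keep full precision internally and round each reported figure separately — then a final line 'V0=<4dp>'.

The replicating-portfolio and risk-neutral prices coincide; use p* = (1.07−0.92)/(1.17−0.92) = 0.6000 for the latter.
Terminal payoffs: V(2,0)=8.1024, V(2,1)=0.2824, V(2,2)=0.0000
  t=1,j=0: stock 31.2800 → up 36.5976 (V=0.2824), down 28.7776 (V=8.1024). Price 3.1873; hedge Δ=-1.0000, bond B=34.4673.
  t=1,j=1: stock 39.7800 → up 46.5426 (V=0.0000), down 36.5976 (V=0.2824). Price 0.1056; hedge Δ=-0.0284, bond B=1.2352.
  t=0,j=0: stock 34.0000 → up 39.7800 (V=0.1056), down 31.2800 (V=3.1873). Price 1.2507; hedge Δ=-0.3626, bond B=13.5776.
Each (Δ,B) replicates both successor values, so the strategy is self-financing and V0 is arbitrage-free.

(0,0): Delta=-0.3626 Bond=13.5776
(1,0): Delta=-1.0000 Bond=34.4673
(1,1): Delta=-0.0284 Bond=1.2352
V0=1.2507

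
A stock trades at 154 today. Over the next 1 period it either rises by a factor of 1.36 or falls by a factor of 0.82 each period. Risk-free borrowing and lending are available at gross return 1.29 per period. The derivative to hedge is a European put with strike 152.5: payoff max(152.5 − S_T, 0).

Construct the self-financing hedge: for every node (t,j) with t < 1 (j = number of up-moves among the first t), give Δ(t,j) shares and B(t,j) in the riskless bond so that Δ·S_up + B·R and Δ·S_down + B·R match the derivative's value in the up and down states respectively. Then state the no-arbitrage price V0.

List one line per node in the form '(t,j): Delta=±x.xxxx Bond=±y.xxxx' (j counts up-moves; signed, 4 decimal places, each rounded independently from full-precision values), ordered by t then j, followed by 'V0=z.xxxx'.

(0,0): Delta=-0.3153 Bond=51.1904
V0=2.6348

Risk-neutral probability p* = (R−d)/(u−d) = (1.29−0.82)/(1.36−0.82) = 0.8704.
Terminal values V(1,·): V(1,0)=26.2200, V(1,1)=0.0000
(0,0): S=154.0000. Δ = (V_up−V_dn)/(S_up−S_dn) = (0.0000−26.2200)/(209.4400−126.2800) = -0.3153. V = [p*·0.0000 + (1−p*)·26.2200]/1.29 = 2.6348. B = V − Δ·S = 51.1904.
Root portfolio cost Δ·154+B reproduces V0=2.6348.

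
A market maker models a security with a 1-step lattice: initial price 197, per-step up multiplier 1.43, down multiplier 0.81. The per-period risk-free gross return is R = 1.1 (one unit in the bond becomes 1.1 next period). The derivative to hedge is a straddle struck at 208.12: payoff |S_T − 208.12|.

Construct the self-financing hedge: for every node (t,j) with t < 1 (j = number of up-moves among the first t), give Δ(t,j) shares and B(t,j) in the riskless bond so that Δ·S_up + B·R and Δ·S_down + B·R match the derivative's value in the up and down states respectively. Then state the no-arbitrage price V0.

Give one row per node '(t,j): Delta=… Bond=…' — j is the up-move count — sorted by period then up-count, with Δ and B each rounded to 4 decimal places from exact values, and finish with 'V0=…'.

(0,0): Delta=0.2050 Bond=14.3968
V0=54.7839

Since d<R<u, set p* = (R−d)/(u−d) = 0.4677; price each node as the discounted p*-expectation of its children.
Payoff layer (t=1): V(1,0)=48.5500, V(1,1)=73.5900
(0,0): S=197.0000. Δ = (V_up−V_dn)/(S_up−S_dn) = (73.5900−48.5500)/(281.7100−159.5700) = 0.2050. V = [p*·73.5900 + (1−p*)·48.5500]/1.1 = 54.7839. B = V − Δ·S = 14.3968.
Check: Δ(0,0)·S0 + B(0,0) = 54.7839 = V0.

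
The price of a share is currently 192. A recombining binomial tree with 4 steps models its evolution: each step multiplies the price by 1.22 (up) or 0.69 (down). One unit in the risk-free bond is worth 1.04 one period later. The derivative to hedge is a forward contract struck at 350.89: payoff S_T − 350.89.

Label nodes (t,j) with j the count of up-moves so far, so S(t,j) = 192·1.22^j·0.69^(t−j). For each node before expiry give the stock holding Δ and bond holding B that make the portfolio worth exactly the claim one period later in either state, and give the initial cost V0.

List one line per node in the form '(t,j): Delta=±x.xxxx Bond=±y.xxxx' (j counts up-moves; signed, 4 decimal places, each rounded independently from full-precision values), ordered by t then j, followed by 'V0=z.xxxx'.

Since d<R<u, set p* = (R−d)/(u−d) = 0.6604; price each node as the discounted p*-expectation of its children.
At expiry t=4: V(4,0)=-307.3691, V(4,1)=-273.9401, V(4,2)=-214.8336, V(4,3)=-110.3265, V(4,4)=74.4542
(3,0): S=63.0737. Δ = (V_up−V_dn)/(S_up−S_dn) = (-273.9401−-307.3691)/(76.9499−43.5209) = 1.0000. V = [p*·-273.9401 + (1−p*)·-307.3691]/1.04 = -274.3205. B = V − Δ·S = -337.3942.
(3,1): S=111.5217. Δ = (V_up−V_dn)/(S_up−S_dn) = (-214.8336−-273.9401)/(136.0564−76.9499) = 1.0000. V = [p*·-214.8336 + (1−p*)·-273.9401]/1.04 = -225.8726. B = V − Δ·S = -337.3942.
(3,2): S=197.1832. Δ = (V_up−V_dn)/(S_up−S_dn) = (-110.3265−-214.8336)/(240.5635−136.0564) = 1.0000. V = [p*·-110.3265 + (1−p*)·-214.8336]/1.04 = -140.2110. B = V − Δ·S = -337.3942.
(3,3): S=348.6428. Δ = (V_up−V_dn)/(S_up−S_dn) = (74.4542−-110.3265)/(425.3442−240.5635) = 1.0000. V = [p*·74.4542 + (1−p*)·-110.3265]/1.04 = 11.2486. B = V − Δ·S = -337.3942.
(2,0): S=91.4112. Δ = (V_up−V_dn)/(S_up−S_dn) = (-225.8726−-274.3205)/(111.5217−63.0737) = 1.0000. V = [p*·-225.8726 + (1−p*)·-274.3205]/1.04 = -233.0063. B = V − Δ·S = -324.4175.
(2,1): S=161.6256. Δ = (V_up−V_dn)/(S_up−S_dn) = (-140.2110−-225.8726)/(197.1832−111.5217) = 1.0000. V = [p*·-140.2110 + (1−p*)·-225.8726]/1.04 = -162.7919. B = V − Δ·S = -324.4175.
(2,2): S=285.7728. Δ = (V_up−V_dn)/(S_up−S_dn) = (11.2486−-140.2110)/(348.6428−197.1832) = 1.0000. V = [p*·11.2486 + (1−p*)·-140.2110]/1.04 = -38.6447. B = V − Δ·S = -324.4175.
(1,0): S=132.4800. Δ = (V_up−V_dn)/(S_up−S_dn) = (-162.7919−-233.0063)/(161.6256−91.4112) = 1.0000. V = [p*·-162.7919 + (1−p*)·-233.0063]/1.04 = -179.4599. B = V − Δ·S = -311.9399.
(1,1): S=234.2400. Δ = (V_up−V_dn)/(S_up−S_dn) = (-38.6447−-162.7919)/(285.7728−161.6256) = 1.0000. V = [p*·-38.6447 + (1−p*)·-162.7919]/1.04 = -77.6999. B = V − Δ·S = -311.9399.
(0,0): S=192.0000. Δ = (V_up−V_dn)/(S_up−S_dn) = (-77.6999−-179.4599)/(234.2400−132.4800) = 1.0000. V = [p*·-77.6999 + (1−p*)·-179.4599]/1.04 = -107.9422. B = V − Δ·S = -299.9422.
Root portfolio cost Δ·192+B reproduces V0=-107.9422.

(0,0): Delta=1.0000 Bond=-299.9422
(1,0): Delta=1.0000 Bond=-311.9399
(1,1): Delta=1.0000 Bond=-311.9399
(2,0): Delta=1.0000 Bond=-324.4175
(2,1): Delta=1.0000 Bond=-324.4175
(2,2): Delta=1.0000 Bond=-324.4175
(3,0): Delta=1.0000 Bond=-337.3942
(3,1): Delta=1.0000 Bond=-337.3942
(3,2): Delta=1.0000 Bond=-337.3942
(3,3): Delta=1.0000 Bond=-337.3942
V0=-107.9422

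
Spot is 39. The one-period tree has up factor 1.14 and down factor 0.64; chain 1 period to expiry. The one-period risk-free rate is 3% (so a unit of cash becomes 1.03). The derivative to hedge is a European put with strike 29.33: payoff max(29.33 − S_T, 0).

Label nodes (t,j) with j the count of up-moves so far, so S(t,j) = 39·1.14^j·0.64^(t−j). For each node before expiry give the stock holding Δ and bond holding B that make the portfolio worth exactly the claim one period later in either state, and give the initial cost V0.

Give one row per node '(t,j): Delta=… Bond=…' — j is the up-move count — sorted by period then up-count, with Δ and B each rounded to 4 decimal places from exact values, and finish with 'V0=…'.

(0,0): Delta=-0.2241 Bond=9.6734
V0=0.9334

The replicating-portfolio and risk-neutral prices coincide; use p* = (1.03−0.64)/(1.14−0.64) = 0.7800 for the latter.
Terminal values V(1,·): V(1,0)=4.3700, V(1,1)=0.0000
(0,0): S=39.0000. Δ = (V_up−V_dn)/(S_up−S_dn) = (0.0000−4.3700)/(44.4600−24.9600) = -0.2241. V = [p*·0.0000 + (1−p*)·4.3700]/1.03 = 0.9334. B = V − Δ·S = 9.6734.
Root portfolio cost Δ·39+B reproduces V0=0.9334.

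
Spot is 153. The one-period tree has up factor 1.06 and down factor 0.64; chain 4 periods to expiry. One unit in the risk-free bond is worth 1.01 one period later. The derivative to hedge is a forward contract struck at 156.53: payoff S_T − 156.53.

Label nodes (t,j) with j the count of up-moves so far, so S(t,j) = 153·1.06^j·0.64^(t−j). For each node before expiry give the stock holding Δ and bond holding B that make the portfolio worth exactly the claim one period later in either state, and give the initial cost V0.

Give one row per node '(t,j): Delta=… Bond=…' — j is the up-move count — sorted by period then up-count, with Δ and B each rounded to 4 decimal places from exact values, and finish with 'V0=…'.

No-arbitrage ⇒ martingale measure with p* = (R−d)/(u−d) = 0.8810.
Payoff layer (t=4): V(4,0)=-130.8609, V(4,1)=-114.0155, V(4,2)=-86.1153, V(4,3)=-39.9057, V(4,4)=36.6290
  t=3,j=0: stock 40.1080 → up 42.5145 (V=-114.0155), down 25.6691 (V=-130.8609). Price -114.8722; hedge Δ=1.0000, bond B=-154.9802.
  t=3,j=1: stock 66.4289 → up 70.4147 (V=-86.1153), down 42.5145 (V=-114.0155). Price -88.5513; hedge Δ=1.0000, bond B=-154.9802.
  t=3,j=2: stock 110.0229 → up 116.6243 (V=-39.9057), down 70.4147 (V=-86.1153). Price -44.9573; hedge Δ=1.0000, bond B=-154.9802.
  t=3,j=3: stock 182.2254 → up 193.1590 (V=36.6290), down 116.6243 (V=-39.9057). Price 27.2452; hedge Δ=1.0000, bond B=-154.9802.
  t=2,j=0: stock 62.6688 → up 66.4289 (V=-88.5513), down 40.1080 (V=-114.8722). Price -90.7769; hedge Δ=1.0000, bond B=-153.4457.
  t=2,j=1: stock 103.7952 → up 110.0229 (V=-44.9573), down 66.4289 (V=-88.5513). Price -49.6505; hedge Δ=1.0000, bond B=-153.4457.
  t=2,j=2: stock 171.9108 → up 182.2254 (V=27.2452), down 110.0229 (V=-44.9573). Price 18.4651; hedge Δ=1.0000, bond B=-153.4457.
  t=1,j=0: stock 97.9200 → up 103.7952 (V=-49.6505), down 62.6688 (V=-90.7769). Price -54.0065; hedge Δ=1.0000, bond B=-151.9265.
  t=1,j=1: stock 162.1800 → up 171.9108 (V=18.4651), down 103.7952 (V=-49.6505). Price 10.2535; hedge Δ=1.0000, bond B=-151.9265.
  t=0,j=0: stock 153.0000 → up 162.1800 (V=10.2535), down 97.9200 (V=-54.0065). Price 2.5777; hedge Δ=1.0000, bond B=-150.4223.
Self-financing check: at every node Δ·S+B equals the discounted successor values.

(0,0): Delta=1.0000 Bond=-150.4223
(1,0): Delta=1.0000 Bond=-151.9265
(1,1): Delta=1.0000 Bond=-151.9265
(2,0): Delta=1.0000 Bond=-153.4457
(2,1): Delta=1.0000 Bond=-153.4457
(2,2): Delta=1.0000 Bond=-153.4457
(3,0): Delta=1.0000 Bond=-154.9802
(3,1): Delta=1.0000 Bond=-154.9802
(3,2): Delta=1.0000 Bond=-154.9802
(3,3): Delta=1.0000 Bond=-154.9802
V0=2.5777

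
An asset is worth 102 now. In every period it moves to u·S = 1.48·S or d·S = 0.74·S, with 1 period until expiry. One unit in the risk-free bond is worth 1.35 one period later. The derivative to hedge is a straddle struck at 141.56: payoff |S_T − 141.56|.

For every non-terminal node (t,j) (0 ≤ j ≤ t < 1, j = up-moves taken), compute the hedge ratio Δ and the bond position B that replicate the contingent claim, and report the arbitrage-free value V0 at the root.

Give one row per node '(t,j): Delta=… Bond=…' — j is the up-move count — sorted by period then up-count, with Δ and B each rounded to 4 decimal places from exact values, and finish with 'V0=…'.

(0,0): Delta=-0.7509 Bond=90.9333
V0=14.3387

Since d<R<u, set p* = (R−d)/(u−d) = 0.8243; price each node as the discounted p*-expectation of its children.
Payoff layer (t=1): V(1,0)=66.0800, V(1,1)=9.4000
Node (0,0) S=102.0000: V=(p*·9.4000+(1−p*)·66.0800)/1.35=14.3387; Δ=(9.4000−66.0800)/(150.9600−75.4800)=-0.7509; B=V−Δ·S=90.9333
Each (Δ,B) replicates both successor values, so the strategy is self-financing and V0 is arbitrage-free.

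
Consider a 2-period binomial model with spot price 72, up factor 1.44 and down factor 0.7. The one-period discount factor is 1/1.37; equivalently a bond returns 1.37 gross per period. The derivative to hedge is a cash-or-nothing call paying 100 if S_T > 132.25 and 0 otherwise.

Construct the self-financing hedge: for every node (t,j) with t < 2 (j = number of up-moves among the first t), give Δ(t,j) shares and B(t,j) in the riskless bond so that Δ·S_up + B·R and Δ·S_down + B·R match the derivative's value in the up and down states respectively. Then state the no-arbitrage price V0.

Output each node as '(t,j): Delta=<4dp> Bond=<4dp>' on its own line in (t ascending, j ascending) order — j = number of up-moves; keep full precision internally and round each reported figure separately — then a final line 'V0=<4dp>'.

No-arbitrage ⇒ martingale measure with p* = (R−d)/(u−d) = 0.9054.
At expiry t=2: V(2,0)=0.0000, V(2,1)=0.0000, V(2,2)=100.0000
  t=1,j=0: stock 50.4000 → up 72.5760 (V=0.0000), down 35.2800 (V=0.0000). Price 0.0000; hedge Δ=0.0000, bond B=0.0000.
  t=1,j=1: stock 103.6800 → up 149.2992 (V=100.0000), down 72.5760 (V=0.0000). Price 66.0880; hedge Δ=1.3034, bond B=-69.0471.
  t=0,j=0: stock 72.0000 → up 103.6800 (V=66.0880), down 50.4000 (V=0.0000). Price 43.6762; hedge Δ=1.2404, bond B=-45.6319.
The time-0 hedge costs 43.6762, which is the no-arbitrage price.

(0,0): Delta=1.2404 Bond=-45.6319
(1,0): Delta=0.0000 Bond=0.0000
(1,1): Delta=1.3034 Bond=-69.0471
V0=43.6762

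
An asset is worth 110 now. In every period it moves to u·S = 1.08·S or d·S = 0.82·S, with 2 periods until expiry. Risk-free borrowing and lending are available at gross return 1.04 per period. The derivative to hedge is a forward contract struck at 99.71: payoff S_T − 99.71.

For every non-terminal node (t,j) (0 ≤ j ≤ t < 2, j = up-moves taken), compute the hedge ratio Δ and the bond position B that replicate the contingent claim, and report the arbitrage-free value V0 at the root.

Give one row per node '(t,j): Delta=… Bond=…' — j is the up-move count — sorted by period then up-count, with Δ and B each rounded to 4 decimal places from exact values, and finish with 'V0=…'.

The replicating-portfolio and risk-neutral prices coincide; use p* = (1.04−0.82)/(1.08−0.82) = 0.8462 for the latter.
Terminal values V(2,·): V(2,0)=-25.7460, V(2,1)=-2.2940, V(2,2)=28.5940
(1,0): S=90.2000. Δ = (V_up−V_dn)/(S_up−S_dn) = (-2.2940−-25.7460)/(97.4160−73.9640) = 1.0000. V = [p*·-2.2940 + (1−p*)·-25.7460]/1.04 = -5.6750. B = V − Δ·S = -95.8750.
(1,1): S=118.8000. Δ = (V_up−V_dn)/(S_up−S_dn) = (28.5940−-2.2940)/(128.3040−97.4160) = 1.0000. V = [p*·28.5940 + (1−p*)·-2.2940]/1.04 = 22.9250. B = V − Δ·S = -95.8750.
(0,0): S=110.0000. Δ = (V_up−V_dn)/(S_up−S_dn) = (22.9250−-5.6750)/(118.8000−90.2000) = 1.0000. V = [p*·22.9250 + (1−p*)·-5.6750]/1.04 = 17.8125. B = V − Δ·S = -92.1875.
Check: Δ(0,0)·S0 + B(0,0) = 17.8125 = V0.

(0,0): Delta=1.0000 Bond=-92.1875
(1,0): Delta=1.0000 Bond=-95.8750
(1,1): Delta=1.0000 Bond=-95.8750
V0=17.8125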